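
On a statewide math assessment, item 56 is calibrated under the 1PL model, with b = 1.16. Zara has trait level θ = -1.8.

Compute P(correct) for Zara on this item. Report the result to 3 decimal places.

0.049

P(θ) = 1 / (1 + exp(−(θ − b)))
Exponent: (-1.8 − 1.16) = -2.9600
1/(1 + e^{2.9600}) = 0.0493
P = 0.0493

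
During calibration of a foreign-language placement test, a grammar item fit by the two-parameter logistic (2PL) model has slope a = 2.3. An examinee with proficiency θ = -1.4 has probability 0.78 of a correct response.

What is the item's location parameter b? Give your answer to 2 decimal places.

-1.95

P(θ) = 1 / (1 + exp(−a(θ − b)))
logit(0.78) = ln(0.78/0.22) = 1.2657
b = θ − logit/(a) = -1.4 − 1.2657/2.3000 = -1.9503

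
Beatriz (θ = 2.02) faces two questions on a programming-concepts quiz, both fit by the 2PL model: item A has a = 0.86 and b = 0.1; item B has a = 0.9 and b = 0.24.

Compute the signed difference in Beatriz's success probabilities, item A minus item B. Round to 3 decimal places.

0.007

P(θ) = 1 / (1 + exp(−a(θ − b)))
P_A = 0.8391
P_B = 0.8323
P_A − P_B = 0.0068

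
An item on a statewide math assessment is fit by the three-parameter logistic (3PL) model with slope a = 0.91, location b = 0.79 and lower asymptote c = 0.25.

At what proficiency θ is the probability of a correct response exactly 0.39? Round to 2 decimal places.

P(θ) = c + (1 − c) · 1 / (1 + exp(−a(θ − b)))
Remove guessing floor: (0.39 − 0.25)/(1 − 0.25) = 0.1867
logit = ln(0.1867/0.8133) = -1.4718
θ = b + logit/(a) = 0.79 + (-1.4718)/0.9100 = -0.8274

-0.83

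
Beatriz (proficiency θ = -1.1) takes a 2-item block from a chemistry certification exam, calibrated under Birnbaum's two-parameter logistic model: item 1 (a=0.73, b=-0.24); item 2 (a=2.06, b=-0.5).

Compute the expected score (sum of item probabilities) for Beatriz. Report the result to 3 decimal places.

P(θ) = 1 / (1 + exp(−a(θ − b)))
P_1 = 1/(1+e^{0.6278}) = 0.3480
P_2 = 1/(1+e^{1.2360}) = 0.2251
E[score] = 0.3480 + 0.2251 = 0.5731

0.573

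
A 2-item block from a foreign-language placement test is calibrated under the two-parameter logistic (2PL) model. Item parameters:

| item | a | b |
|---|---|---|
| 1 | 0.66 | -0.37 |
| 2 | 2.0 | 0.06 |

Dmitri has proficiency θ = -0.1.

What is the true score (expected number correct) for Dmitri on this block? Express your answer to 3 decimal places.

P(θ) = 1 / (1 + exp(−a(θ − b)))
P_1 = 1/(1+e^{-0.1782}) = 0.5444
P_2 = 1/(1+e^{0.3200}) = 0.4207
E[score] = 0.5444 + 0.4207 = 0.9651

0.965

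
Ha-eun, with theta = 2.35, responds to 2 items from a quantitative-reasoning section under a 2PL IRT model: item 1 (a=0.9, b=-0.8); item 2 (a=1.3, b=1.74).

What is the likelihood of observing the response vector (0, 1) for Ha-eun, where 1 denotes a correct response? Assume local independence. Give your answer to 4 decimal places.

P(theta) = 1 / (1 + exp(−a(theta − b)))
P_1 = 1/(1+e^{-2.8350}) = 0.9445
P_2 = 1/(1+e^{-0.7930}) = 0.6885
L = (1−P_1) × P_2 = 0.0555 × 0.6885 = 0.03818

0.0382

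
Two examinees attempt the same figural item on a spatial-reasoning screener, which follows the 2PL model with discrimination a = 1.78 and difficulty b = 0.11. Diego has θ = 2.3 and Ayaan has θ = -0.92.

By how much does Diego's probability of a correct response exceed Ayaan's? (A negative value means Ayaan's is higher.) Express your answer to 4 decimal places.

P(θ) = 1 / (1 + exp(−a(θ − b)))
P(Diego) = 0.9801  [exponent 3.8982]
P(Ayaan) = 0.1378  [exponent -1.8334]
Difference = 0.9801 − 0.1378 = 0.8423

0.8423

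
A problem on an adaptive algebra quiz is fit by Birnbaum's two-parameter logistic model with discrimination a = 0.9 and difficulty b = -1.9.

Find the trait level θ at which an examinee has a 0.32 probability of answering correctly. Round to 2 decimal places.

P(θ) = 1 / (1 + exp(−a(θ − b)))
logit = ln(0.3200/0.6800) = -0.7538
θ = b + logit/(a) = -1.9 + (-0.7538)/0.9000 = -2.7375

-2.74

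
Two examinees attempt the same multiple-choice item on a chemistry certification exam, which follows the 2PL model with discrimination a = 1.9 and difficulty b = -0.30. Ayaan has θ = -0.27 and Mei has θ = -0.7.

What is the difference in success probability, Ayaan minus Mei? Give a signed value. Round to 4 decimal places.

0.1956

P(θ) = 1 / (1 + exp(−a(θ − b)))
P(Ayaan) = 0.5142  [exponent 0.0570]
P(Mei) = 0.3186  [exponent -0.7600]
Difference = 0.5142 − 0.3186 = 0.1956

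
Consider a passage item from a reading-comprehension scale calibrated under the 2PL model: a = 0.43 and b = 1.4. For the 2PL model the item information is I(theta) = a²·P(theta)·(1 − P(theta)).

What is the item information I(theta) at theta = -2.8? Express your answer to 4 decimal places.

P = 1/(1+e^{1.8060}) = 0.1411
P(1−P) = 0.1411 × 0.8589 = 0.1212
I = a² × P(1−P) = 0.43² × 0.1212 = 0.02241

0.0224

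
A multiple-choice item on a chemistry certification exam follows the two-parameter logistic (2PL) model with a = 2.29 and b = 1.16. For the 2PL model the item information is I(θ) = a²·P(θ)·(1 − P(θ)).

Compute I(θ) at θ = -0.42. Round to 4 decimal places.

0.1334

P = 1/(1+e^{3.6182}) = 0.0261
P(1−P) = 0.0261 × 0.9739 = 0.0254
I = a² × P(1−P) = 2.29² × 0.0254 = 0.13345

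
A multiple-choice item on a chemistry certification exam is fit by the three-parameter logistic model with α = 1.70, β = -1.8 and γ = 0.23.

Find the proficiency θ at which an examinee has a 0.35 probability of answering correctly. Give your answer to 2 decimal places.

P(θ) = γ + (1 − γ) · 1 / (1 + exp(−α(θ − β)))
Remove guessing floor: (0.35 − 0.23)/(1 − 0.23) = 0.1558
logit = ln(0.1558/0.8442) = -1.6895
θ = β + logit/(α) = -1.8 + (-1.6895)/1.7000 = -2.7938

-2.79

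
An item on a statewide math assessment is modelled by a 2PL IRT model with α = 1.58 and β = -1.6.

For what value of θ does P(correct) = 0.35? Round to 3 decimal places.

P(θ) = 1 / (1 + exp(−α(θ − β)))
logit = ln(0.3500/0.6500) = -0.6190
θ = β + logit/(α) = -1.6 + (-0.6190)/1.5800 = -1.9918

-1.992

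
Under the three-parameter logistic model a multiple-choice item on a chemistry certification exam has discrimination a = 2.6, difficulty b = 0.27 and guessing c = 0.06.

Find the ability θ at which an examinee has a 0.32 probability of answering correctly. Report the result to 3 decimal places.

P(θ) = c + (1 − c) · 1 / (1 + exp(−a(θ − b)))
Remove guessing floor: (0.32 − 0.06)/(1 − 0.06) = 0.2766
logit = ln(0.2766/0.7234) = -0.9614
θ = b + logit/(a) = 0.27 + (-0.9614)/2.6000 = -0.0998

-0.100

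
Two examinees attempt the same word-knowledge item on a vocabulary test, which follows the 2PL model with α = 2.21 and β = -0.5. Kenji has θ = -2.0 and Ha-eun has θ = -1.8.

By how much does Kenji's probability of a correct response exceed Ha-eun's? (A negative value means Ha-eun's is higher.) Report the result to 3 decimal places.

P(θ) = 1 / (1 + exp(−α(θ − β)))
P(Kenji) = 0.0351  [exponent -3.3150]
P(Ha-eun) = 0.0535  [exponent -2.8730]
Difference = 0.0351 − 0.0535 = -0.0184

-0.018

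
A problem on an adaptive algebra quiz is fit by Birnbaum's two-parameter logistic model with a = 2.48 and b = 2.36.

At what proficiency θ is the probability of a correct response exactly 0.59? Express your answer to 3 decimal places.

P(θ) = 1 / (1 + exp(−a(θ − b)))
logit = ln(0.5900/0.4100) = 0.3640
θ = b + logit/(a) = 2.36 + 0.3640/2.4800 = 2.5068

2.507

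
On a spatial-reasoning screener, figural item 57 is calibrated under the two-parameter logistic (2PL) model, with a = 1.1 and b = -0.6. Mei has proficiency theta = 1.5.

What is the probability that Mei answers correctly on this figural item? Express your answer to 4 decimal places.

0.9097

P(theta) = 1 / (1 + exp(−a(theta − b)))
Exponent: 1.1 × (1.5 − (-0.6)) = 2.3100
1/(1 + e^{-2.3100}) = 0.9097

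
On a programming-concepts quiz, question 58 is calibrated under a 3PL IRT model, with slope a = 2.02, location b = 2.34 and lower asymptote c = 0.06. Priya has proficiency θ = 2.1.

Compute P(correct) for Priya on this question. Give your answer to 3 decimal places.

0.418

P(θ) = c + (1 − c) · 1 / (1 + exp(−a(θ − b)))
Exponent: 2.02 × (2.1 − 2.34) = -0.4848
1/(1 + e^{0.4848}) = 0.3811
P = 0.06 + 0.94 × 0.3811 = 0.4183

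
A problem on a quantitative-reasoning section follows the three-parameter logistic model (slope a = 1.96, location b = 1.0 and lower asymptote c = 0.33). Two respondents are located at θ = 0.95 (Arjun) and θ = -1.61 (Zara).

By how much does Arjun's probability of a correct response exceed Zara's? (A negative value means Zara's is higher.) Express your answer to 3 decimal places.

0.315

P(θ) = c + (1 − c) · 1 / (1 + exp(−a(θ − b)))
P(Arjun) = 0.6486  [exponent -0.0980]
P(Zara) = 0.3340  [exponent -5.1156]
Difference = 0.6486 − 0.3340 = 0.3146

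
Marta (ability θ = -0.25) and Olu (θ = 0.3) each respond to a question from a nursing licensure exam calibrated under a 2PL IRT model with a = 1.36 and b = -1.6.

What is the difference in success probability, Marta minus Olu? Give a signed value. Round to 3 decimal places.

P(θ) = 1 / (1 + exp(−a(θ − b)))
P(Marta) = 0.8625  [exponent 1.8360]
P(Olu) = 0.9298  [exponent 2.5840]
Difference = 0.8625 − 0.9298 = -0.0673

-0.067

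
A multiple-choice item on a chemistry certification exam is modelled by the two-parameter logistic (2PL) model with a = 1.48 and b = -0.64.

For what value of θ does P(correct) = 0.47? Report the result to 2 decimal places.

-0.72

P(θ) = 1 / (1 + exp(−a(θ − b)))
logit = ln(0.4700/0.5300) = -0.1201
θ = b + logit/(a) = -0.64 + (-0.1201)/1.4800 = -0.7212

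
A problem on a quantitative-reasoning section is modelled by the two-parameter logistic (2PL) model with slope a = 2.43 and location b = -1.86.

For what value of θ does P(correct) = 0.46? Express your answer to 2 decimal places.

P(θ) = 1 / (1 + exp(−a(θ − b)))
logit = ln(0.4600/0.5400) = -0.1603
θ = b + logit/(a) = -1.86 + (-0.1603)/2.4300 = -1.9260

-1.93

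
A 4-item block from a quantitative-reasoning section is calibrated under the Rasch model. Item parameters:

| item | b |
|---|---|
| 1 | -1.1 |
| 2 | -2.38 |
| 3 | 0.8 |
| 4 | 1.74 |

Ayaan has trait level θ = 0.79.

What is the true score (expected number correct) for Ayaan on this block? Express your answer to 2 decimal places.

2.60

P(θ) = 1 / (1 + exp(−(θ − b)))
P_1 = 1/(1+e^{-1.8900}) = 0.8688
P_2 = 1/(1+e^{-3.1700}) = 0.9597
P_3 = 1/(1+e^{0.0100}) = 0.4975
P_4 = 1/(1+e^{0.9500}) = 0.2789
E[score] = 0.8688 + 0.9597 + 0.4975 + 0.2789 = 2.6048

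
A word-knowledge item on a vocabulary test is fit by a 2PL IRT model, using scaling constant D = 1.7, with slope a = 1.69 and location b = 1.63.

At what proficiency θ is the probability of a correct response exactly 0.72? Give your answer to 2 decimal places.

P(θ) = 1 / (1 + exp(−D·a(θ − b)))
logit = ln(0.7200/0.2800) = 0.9445
θ = b + logit/(1.7·a) = 1.63 + 0.9445/2.8730 = 1.9587

1.96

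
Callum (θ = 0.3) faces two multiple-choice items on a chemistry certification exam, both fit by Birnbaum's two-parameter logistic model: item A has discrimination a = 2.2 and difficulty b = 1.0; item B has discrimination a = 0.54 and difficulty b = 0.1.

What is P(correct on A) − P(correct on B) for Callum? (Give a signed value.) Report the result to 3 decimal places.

P(θ) = 1 / (1 + exp(−a(θ − b)))
P_A = 0.1765
P_B = 0.5270
P_A − P_B = -0.3504

-0.350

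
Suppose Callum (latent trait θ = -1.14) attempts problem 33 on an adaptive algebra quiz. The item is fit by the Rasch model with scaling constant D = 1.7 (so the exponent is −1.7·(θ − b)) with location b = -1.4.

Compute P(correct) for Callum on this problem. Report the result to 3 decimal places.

P(θ) = 1 / (1 + exp(−D·(θ − b)))
Exponent: 1.7 × (-1.14 − (-1.4)) = 0.4420
1/(1 + e^{-0.4420}) = 0.6087
P = 0.6087

0.609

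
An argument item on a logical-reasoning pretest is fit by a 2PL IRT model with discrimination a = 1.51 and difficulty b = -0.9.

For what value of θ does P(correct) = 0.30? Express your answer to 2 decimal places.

-1.46

P(θ) = 1 / (1 + exp(−a(θ − b)))
logit = ln(0.3000/0.7000) = -0.8473
θ = b + logit/(a) = -0.9 + (-0.8473)/1.5100 = -1.4611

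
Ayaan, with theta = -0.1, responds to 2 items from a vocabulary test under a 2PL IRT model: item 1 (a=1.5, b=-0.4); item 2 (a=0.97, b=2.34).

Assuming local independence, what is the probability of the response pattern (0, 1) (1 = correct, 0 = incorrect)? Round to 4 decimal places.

0.0334

P(theta) = 1 / (1 + exp(−a(theta − b)))
P_1 = 1/(1+e^{-0.4500}) = 0.6106
P_2 = 1/(1+e^{2.3668}) = 0.0857
L = (1−P_1) × P_2 = 0.3894 × 0.0857 = 0.03338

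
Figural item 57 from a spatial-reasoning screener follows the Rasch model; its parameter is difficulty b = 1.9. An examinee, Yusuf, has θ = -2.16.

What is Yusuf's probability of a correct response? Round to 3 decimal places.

0.017

P(θ) = 1 / (1 + exp(−(θ − b)))
Exponent: (-2.16 − 1.9) = -4.0600
1/(1 + e^{4.0600}) = 0.0170
P = 0.0170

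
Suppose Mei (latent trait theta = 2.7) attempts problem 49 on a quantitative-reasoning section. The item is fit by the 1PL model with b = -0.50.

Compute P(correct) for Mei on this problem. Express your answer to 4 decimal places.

P(theta) = 1 / (1 + exp(−(theta − b)))
Exponent: (2.7 − (-0.50)) = 3.2000
1/(1 + e^{-3.2000}) = 0.9608
P = 0.9608

0.9608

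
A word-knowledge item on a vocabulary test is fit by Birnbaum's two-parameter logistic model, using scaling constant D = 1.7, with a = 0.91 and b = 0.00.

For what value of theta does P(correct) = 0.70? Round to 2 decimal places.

0.55

P(theta) = 1 / (1 + exp(−D·a(theta − b)))
logit = ln(0.7000/0.3000) = 0.8473
theta = b + logit/(1.7·a) = 0.00 + 0.8473/1.5470 = 0.5477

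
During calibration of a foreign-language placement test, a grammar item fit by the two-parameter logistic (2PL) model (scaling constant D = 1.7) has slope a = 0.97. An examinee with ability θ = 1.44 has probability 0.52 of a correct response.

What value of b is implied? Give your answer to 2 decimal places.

1.39

P(θ) = 1 / (1 + exp(−D·a(θ − b)))
logit(0.52) = ln(0.52/0.48) = 0.0800
b = θ − logit/(1.7·a) = 1.44 − 0.0800/1.6490 = 1.3915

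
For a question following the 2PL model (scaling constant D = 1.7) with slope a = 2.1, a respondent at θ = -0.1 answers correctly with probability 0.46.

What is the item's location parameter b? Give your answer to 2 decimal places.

-0.06

P(θ) = 1 / (1 + exp(−D·a(θ − b)))
logit(0.46) = ln(0.46/0.54) = -0.1603
b = θ − logit/(1.7·a) = -0.1 − (-0.1603)/3.5700 = -0.0551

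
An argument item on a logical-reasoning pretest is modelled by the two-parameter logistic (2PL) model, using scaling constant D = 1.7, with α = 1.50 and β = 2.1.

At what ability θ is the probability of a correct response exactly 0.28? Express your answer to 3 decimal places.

P(θ) = 1 / (1 + exp(−D·α(θ − β)))
logit = ln(0.2800/0.7200) = -0.9445
θ = β + logit/(1.7·α) = 2.1 + (-0.9445)/2.5500 = 1.7296

1.730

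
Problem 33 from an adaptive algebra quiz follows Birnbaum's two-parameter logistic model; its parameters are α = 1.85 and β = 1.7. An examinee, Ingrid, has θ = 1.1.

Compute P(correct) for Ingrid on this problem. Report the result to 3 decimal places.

P(θ) = 1 / (1 + exp(−α(θ − β)))
Exponent: 1.85 × (1.1 − 1.7) = -1.1100
1/(1 + e^{1.1100}) = 0.2479

0.248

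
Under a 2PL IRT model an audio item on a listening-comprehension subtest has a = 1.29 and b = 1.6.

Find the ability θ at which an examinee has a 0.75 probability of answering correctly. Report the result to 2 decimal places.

P(θ) = 1 / (1 + exp(−a(θ − b)))
logit = ln(0.7500/0.2500) = 1.0986
θ = b + logit/(a) = 1.6 + 1.0986/1.2900 = 2.4516

2.45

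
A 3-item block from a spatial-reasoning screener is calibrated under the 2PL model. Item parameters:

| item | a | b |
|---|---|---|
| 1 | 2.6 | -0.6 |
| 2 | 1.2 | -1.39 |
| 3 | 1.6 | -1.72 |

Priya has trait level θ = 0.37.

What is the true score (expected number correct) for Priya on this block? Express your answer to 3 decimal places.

2.784

P(θ) = 1 / (1 + exp(−a(θ − b)))
P_1 = 1/(1+e^{-2.5220}) = 0.9257
P_2 = 1/(1+e^{-2.1120}) = 0.8921
P_3 = 1/(1+e^{-3.3440}) = 0.9659
E[score] = 0.9257 + 0.8921 + 0.9659 = 2.7836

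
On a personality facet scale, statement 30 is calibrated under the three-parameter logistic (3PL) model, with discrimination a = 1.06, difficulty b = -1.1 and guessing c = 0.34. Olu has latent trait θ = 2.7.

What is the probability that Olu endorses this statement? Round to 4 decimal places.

0.9885

P(θ) = c + (1 − c) · 1 / (1 + exp(−a(θ − b)))
Exponent: 1.06 × (2.7 − (-1.1)) = 4.0280
1/(1 + e^{-4.0280}) = 0.9825
P = 0.34 + 0.66 × 0.9825 = 0.9885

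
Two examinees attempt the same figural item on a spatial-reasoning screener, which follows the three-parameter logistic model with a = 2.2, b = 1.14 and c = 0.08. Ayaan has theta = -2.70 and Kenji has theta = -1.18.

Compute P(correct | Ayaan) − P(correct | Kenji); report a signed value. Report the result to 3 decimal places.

P(theta) = c + (1 − c) · 1 / (1 + exp(−a(theta − b)))
P(Ayaan) = 0.0802  [exponent -8.4480]
P(Kenji) = 0.0856  [exponent -5.1040]
Difference = 0.0802 − 0.0856 = -0.0054

-0.005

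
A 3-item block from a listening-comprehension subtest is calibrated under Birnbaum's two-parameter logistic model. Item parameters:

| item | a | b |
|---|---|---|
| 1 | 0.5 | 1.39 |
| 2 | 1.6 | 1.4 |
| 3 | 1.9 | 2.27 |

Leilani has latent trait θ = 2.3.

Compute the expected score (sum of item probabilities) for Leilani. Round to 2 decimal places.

1.93

P(θ) = 1 / (1 + exp(−a(θ − b)))
P_1 = 1/(1+e^{-0.4550}) = 0.6118
P_2 = 1/(1+e^{-1.4400}) = 0.8085
P_3 = 1/(1+e^{-0.0570}) = 0.5142
E[score] = 0.6118 + 0.8085 + 0.5142 = 1.9345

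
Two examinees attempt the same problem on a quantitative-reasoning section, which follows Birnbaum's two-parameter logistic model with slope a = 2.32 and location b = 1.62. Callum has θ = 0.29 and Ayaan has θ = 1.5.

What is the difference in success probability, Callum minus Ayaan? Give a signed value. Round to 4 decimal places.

P(θ) = 1 / (1 + exp(−a(θ − b)))
P(Callum) = 0.0437  [exponent -3.0856]
P(Ayaan) = 0.4308  [exponent -0.2784]
Difference = 0.0437 − 0.4308 = -0.3871

-0.3871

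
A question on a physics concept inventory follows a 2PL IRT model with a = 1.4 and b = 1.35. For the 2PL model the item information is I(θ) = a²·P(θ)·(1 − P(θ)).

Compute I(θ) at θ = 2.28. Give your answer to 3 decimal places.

P = 1/(1+e^{-1.3020}) = 0.7862
P(1−P) = 0.7862 × 0.2138 = 0.1681
I = a² × P(1−P) = 1.4² × 0.1681 = 0.32949

0.329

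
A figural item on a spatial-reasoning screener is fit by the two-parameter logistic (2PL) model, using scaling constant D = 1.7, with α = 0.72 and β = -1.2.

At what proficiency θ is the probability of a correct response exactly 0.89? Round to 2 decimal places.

0.51

P(θ) = 1 / (1 + exp(−D·α(θ − β)))
logit = ln(0.8900/0.1100) = 2.0907
θ = β + logit/(1.7·α) = -1.2 + 2.0907/1.2240 = 0.5081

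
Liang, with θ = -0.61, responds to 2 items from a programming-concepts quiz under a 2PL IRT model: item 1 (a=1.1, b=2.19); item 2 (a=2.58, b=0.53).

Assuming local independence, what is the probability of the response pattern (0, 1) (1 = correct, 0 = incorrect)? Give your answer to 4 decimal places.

P(θ) = 1 / (1 + exp(−a(θ − b)))
P_1 = 1/(1+e^{3.0800}) = 0.0439
P_2 = 1/(1+e^{2.9412}) = 0.0502
L = (1−P_1) × P_2 = 0.9561 × 0.0502 = 0.04795

0.0480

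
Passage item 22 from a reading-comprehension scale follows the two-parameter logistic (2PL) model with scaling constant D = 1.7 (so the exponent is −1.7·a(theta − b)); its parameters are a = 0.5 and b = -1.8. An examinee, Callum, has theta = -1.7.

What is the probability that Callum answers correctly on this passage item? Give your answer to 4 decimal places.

P(theta) = 1 / (1 + exp(−D·a(theta − b)))
Exponent: 1.7 × 0.5 × (-1.7 − (-1.8)) = 0.0850
1/(1 + e^{-0.0850}) = 0.5212
P = 0.5212

0.5212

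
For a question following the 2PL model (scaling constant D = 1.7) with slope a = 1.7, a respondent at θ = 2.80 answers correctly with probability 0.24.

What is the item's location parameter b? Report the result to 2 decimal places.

P(θ) = 1 / (1 + exp(−D·a(θ − b)))
logit(0.24) = ln(0.24/0.76) = -1.1527
b = θ − logit/(1.7·a) = 2.80 − (-1.1527)/2.8900 = 3.1989

3.20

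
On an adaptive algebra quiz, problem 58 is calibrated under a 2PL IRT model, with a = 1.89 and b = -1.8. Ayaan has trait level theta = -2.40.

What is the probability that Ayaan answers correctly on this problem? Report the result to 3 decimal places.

0.243

P(theta) = 1 / (1 + exp(−a(theta − b)))
Exponent: 1.89 × (-2.40 − (-1.8)) = -1.1340
1/(1 + e^{1.1340}) = 0.2434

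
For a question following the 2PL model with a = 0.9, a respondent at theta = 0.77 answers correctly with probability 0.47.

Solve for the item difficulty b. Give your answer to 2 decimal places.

P(theta) = 1 / (1 + exp(−a(theta − b)))
logit(0.47) = ln(0.47/0.53) = -0.1201
b = theta − logit/(a) = 0.77 − (-0.1201)/0.9000 = 0.9035

0.90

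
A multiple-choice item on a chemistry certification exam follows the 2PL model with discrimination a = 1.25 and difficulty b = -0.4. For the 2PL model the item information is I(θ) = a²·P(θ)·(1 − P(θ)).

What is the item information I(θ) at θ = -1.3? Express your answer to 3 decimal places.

0.289

P = 1/(1+e^{1.1250}) = 0.2451
P(1−P) = 0.2451 × 0.7549 = 0.1850
I = a² × P(1−P) = 1.25² × 0.1850 = 0.28909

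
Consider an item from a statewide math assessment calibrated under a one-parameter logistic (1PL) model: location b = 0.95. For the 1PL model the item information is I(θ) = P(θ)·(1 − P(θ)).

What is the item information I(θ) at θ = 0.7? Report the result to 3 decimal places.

0.246

P = 1/(1+e^{0.2500}) = 0.4378
P(1−P) = 0.4378 × 0.5622 = 0.2461
I = P(1−P) = 0.24613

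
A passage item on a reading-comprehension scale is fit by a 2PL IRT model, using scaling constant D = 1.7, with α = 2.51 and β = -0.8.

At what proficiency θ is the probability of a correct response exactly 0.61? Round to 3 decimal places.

P(θ) = 1 / (1 + exp(−D·α(θ − β)))
logit = ln(0.6100/0.3900) = 0.4473
θ = β + logit/(1.7·α) = -0.8 + 0.4473/4.2670 = -0.6952

-0.695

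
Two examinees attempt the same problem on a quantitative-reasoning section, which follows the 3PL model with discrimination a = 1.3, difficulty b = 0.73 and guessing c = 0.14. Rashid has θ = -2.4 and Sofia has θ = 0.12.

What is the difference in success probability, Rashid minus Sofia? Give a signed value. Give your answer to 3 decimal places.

-0.253

P(θ) = c + (1 − c) · 1 / (1 + exp(−a(θ − b)))
P(Rashid) = 0.1545  [exponent -4.0690]
P(Sofia) = 0.4079  [exponent -0.7930]
Difference = 0.1545 − 0.4079 = -0.2535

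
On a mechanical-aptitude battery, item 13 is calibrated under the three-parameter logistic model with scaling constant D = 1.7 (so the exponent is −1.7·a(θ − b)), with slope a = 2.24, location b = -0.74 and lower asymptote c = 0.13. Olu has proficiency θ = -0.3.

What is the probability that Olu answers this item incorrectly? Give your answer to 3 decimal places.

0.137

P(θ) = c + (1 − c) · 1 / (1 + exp(−D·a(θ − b)))
Exponent: 1.7 × 2.24 × (-0.3 − (-0.74)) = 1.6755
1/(1 + e^{-1.6755}) = 0.8423
P = 0.13 + 0.87 × 0.8423 = 0.8628
P(incorrect) = 1 − 0.8628 = 0.1372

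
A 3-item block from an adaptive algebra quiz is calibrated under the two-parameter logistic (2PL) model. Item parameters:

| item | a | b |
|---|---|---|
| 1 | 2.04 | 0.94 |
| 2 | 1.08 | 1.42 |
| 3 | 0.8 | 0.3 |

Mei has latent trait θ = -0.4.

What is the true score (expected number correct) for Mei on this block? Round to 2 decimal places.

P(θ) = 1 / (1 + exp(−a(θ − b)))
P_1 = 1/(1+e^{2.7336}) = 0.0610
P_2 = 1/(1+e^{1.9656}) = 0.1229
P_3 = 1/(1+e^{0.5600}) = 0.3635
E[score] = 0.0610 + 0.1229 + 0.3635 = 0.5474

0.55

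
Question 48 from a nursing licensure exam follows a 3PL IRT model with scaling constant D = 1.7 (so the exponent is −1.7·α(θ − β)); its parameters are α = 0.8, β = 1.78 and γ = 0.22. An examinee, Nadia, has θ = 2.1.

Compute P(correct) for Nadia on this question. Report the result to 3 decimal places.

0.694

P(θ) = γ + (1 − γ) · 1 / (1 + exp(−D·α(θ − β)))
Exponent: 1.7 × 0.8 × (2.1 − 1.78) = 0.4352
1/(1 + e^{-0.4352}) = 0.6071
P = 0.22 + 0.78 × 0.6071 = 0.6935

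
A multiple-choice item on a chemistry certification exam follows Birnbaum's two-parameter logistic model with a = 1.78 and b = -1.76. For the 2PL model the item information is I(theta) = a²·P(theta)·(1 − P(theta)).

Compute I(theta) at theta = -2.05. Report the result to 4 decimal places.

P = 1/(1+e^{0.5162}) = 0.3737
P(1−P) = 0.3737 × 0.6263 = 0.2341
I = a² × P(1−P) = 1.78² × 0.2341 = 0.74159

0.7416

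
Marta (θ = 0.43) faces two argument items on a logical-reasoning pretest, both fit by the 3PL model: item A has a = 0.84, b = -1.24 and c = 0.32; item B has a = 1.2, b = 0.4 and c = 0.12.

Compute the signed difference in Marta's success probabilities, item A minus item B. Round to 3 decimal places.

P(θ) = c + (1 − c) · 1 / (1 + exp(−a(θ − b)))
P_A = 0.8658
P_B = 0.5679
P_A − P_B = 0.2979

0.298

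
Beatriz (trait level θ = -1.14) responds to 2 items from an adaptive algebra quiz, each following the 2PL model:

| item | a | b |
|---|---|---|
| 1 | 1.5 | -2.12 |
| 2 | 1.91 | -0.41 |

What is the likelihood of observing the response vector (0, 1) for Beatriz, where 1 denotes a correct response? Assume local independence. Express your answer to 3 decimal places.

P(θ) = 1 / (1 + exp(−a(θ − b)))
P_1 = 1/(1+e^{-1.4700}) = 0.8131
P_2 = 1/(1+e^{1.3943}) = 0.1987
L = (1−P_1) × P_2 = 0.1869 × 0.1987 = 0.03715

0.037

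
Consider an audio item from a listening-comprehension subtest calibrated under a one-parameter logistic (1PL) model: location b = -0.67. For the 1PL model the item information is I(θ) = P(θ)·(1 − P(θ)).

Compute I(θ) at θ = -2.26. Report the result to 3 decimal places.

P = 1/(1+e^{1.5900}) = 0.1694
P(1−P) = 0.1694 × 0.8306 = 0.1407
I = P(1−P) = 0.14069

0.141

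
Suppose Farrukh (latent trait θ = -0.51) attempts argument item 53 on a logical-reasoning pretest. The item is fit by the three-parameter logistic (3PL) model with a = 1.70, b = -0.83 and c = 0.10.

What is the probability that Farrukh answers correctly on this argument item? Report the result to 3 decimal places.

P(θ) = c + (1 − c) · 1 / (1 + exp(−a(θ − b)))
Exponent: 1.70 × (-0.51 − (-0.83)) = 0.5440
1/(1 + e^{-0.5440}) = 0.6327
P = 0.10 + 0.90 × 0.6327 = 0.6695

0.669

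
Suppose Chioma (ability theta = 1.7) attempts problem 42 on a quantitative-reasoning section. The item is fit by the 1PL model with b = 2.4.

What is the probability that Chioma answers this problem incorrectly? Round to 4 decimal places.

0.6682

P(theta) = 1 / (1 + exp(−(theta − b)))
Exponent: (1.7 − 2.4) = -0.7000
1/(1 + e^{0.7000}) = 0.3318
P = 0.3318
P(incorrect) = 1 − 0.3318 = 0.6682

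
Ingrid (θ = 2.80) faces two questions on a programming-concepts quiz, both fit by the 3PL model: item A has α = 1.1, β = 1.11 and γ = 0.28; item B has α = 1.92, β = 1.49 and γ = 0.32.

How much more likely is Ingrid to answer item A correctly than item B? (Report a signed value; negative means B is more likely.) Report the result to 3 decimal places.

P(θ) = γ + (1 − γ) · 1 / (1 + exp(−α(θ − β)))
P_A = 0.9029
P_B = 0.9491
P_A − P_B = -0.0462

-0.046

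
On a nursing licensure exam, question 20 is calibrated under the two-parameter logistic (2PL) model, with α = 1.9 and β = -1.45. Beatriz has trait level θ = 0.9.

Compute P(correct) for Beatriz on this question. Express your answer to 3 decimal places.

P(θ) = 1 / (1 + exp(−α(θ − β)))
Exponent: 1.9 × (0.9 − (-1.45)) = 4.4650
1/(1 + e^{-4.4650}) = 0.9886

0.989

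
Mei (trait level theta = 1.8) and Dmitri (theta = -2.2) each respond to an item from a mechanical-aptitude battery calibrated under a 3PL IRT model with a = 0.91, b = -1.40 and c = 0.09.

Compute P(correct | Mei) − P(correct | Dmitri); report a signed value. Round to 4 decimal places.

P(theta) = c + (1 − c) · 1 / (1 + exp(−a(theta − b)))
P(Mei) = 0.9531  [exponent 2.9120]
P(Dmitri) = 0.3863  [exponent -0.7280]
Difference = 0.9531 − 0.3863 = 0.5668

0.5668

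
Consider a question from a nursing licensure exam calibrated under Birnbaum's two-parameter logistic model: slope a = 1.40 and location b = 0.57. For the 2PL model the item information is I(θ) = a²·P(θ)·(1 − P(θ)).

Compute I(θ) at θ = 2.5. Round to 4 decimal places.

P = 1/(1+e^{-2.7020}) = 0.9371
P(1−P) = 0.9371 × 0.0629 = 0.0589
I = a² × P(1−P) = 1.40² × 0.0589 = 0.11545

0.1155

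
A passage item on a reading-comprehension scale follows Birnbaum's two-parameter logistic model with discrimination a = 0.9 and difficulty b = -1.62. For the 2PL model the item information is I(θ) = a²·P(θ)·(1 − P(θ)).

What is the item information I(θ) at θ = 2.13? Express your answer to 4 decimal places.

0.0259

P = 1/(1+e^{-3.3750}) = 0.9669
P(1−P) = 0.9669 × 0.0331 = 0.0320
I = a² × P(1−P) = 0.9² × 0.0320 = 0.02591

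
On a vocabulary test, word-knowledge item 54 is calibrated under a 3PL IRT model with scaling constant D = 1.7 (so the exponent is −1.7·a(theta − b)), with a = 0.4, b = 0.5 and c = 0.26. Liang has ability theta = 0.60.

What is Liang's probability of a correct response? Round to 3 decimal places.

P(theta) = c + (1 − c) · 1 / (1 + exp(−D·a(theta − b)))
Exponent: 1.7 × 0.4 × (0.60 − 0.5) = 0.0680
1/(1 + e^{-0.0680}) = 0.5170
P = 0.26 + 0.74 × 0.5170 = 0.6426

0.643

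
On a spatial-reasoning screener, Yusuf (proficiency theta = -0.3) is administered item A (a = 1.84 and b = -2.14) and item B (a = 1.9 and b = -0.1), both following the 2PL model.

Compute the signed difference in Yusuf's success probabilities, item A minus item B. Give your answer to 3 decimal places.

P(theta) = 1 / (1 + exp(−a(theta − b)))
P_A = 0.9673
P_B = 0.4061
P_A − P_B = 0.5611

0.561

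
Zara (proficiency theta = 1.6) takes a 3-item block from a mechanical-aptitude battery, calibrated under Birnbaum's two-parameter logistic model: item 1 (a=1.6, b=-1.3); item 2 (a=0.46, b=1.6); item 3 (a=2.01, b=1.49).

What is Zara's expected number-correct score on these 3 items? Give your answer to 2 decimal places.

2.05

P(theta) = 1 / (1 + exp(−a(theta − b)))
P_1 = 1/(1+e^{-4.6400}) = 0.9904
P_2 = 1/(1+e^{0.0000}) = 0.5000
P_3 = 1/(1+e^{-0.2211}) = 0.5551
E[score] = 0.9904 + 0.5000 + 0.5551 = 2.0455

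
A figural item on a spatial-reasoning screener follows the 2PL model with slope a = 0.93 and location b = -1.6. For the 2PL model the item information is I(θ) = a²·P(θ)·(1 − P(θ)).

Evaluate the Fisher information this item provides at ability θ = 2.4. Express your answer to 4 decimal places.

0.0200

P = 1/(1+e^{-3.7200}) = 0.9763
P(1−P) = 0.9763 × 0.0237 = 0.0231
I = a² × P(1−P) = 0.93² × 0.0231 = 0.01998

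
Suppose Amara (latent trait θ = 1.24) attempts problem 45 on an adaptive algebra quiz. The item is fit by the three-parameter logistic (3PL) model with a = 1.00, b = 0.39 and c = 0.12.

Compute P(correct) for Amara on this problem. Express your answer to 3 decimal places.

P(θ) = c + (1 − c) · 1 / (1 + exp(−a(θ − b)))
Exponent: 1.00 × (1.24 − 0.39) = 0.8500
1/(1 + e^{-0.8500}) = 0.7006
P = 0.12 + 0.88 × 0.7006 = 0.7365

0.736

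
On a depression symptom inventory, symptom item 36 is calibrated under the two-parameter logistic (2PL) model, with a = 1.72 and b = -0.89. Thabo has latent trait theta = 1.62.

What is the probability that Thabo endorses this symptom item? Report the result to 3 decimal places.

P(theta) = 1 / (1 + exp(−a(theta − b)))
Exponent: 1.72 × (1.62 − (-0.89)) = 4.3172
1/(1 + e^{-4.3172}) = 0.9868

0.987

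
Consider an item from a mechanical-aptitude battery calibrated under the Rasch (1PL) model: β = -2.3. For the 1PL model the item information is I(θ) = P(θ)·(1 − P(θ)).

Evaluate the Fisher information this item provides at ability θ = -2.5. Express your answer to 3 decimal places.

P = 1/(1+e^{0.2000}) = 0.4502
P(1−P) = 0.4502 × 0.5498 = 0.2475
I = P(1−P) = 0.24752

0.248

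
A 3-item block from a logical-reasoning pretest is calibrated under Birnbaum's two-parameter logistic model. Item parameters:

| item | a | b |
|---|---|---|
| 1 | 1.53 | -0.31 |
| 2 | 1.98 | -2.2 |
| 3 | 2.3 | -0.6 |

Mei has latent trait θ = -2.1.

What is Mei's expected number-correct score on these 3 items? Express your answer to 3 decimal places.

0.641

P(θ) = 1 / (1 + exp(−a(θ − b)))
P_1 = 1/(1+e^{2.7387}) = 0.0607
P_2 = 1/(1+e^{-0.1980}) = 0.5493
P_3 = 1/(1+e^{3.4500}) = 0.0308
E[score] = 0.0607 + 0.5493 + 0.0308 = 0.6408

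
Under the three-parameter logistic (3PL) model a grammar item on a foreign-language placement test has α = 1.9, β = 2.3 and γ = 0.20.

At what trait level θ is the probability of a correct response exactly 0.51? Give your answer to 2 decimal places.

P(θ) = γ + (1 − γ) · 1 / (1 + exp(−α(θ − β)))
Remove guessing floor: (0.51 − 0.20)/(1 − 0.20) = 0.3875
logit = ln(0.3875/0.6125) = -0.4578
θ = β + logit/(α) = 2.3 + (-0.4578)/1.9000 = 2.0590

2.06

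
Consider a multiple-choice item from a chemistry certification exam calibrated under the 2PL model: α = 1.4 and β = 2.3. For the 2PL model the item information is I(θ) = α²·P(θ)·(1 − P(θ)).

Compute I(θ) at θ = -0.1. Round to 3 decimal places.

P = 1/(1+e^{3.3600}) = 0.0336
P(1−P) = 0.0336 × 0.9664 = 0.0324
I = α² × P(1−P) = 1.4² × 0.0324 = 0.06359

0.064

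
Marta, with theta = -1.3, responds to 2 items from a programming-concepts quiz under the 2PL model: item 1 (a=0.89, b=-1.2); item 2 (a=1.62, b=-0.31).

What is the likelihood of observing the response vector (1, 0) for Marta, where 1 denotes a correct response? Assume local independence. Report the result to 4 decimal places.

P(theta) = 1 / (1 + exp(−a(theta − b)))
P_1 = 1/(1+e^{0.0890}) = 0.4778
P_2 = 1/(1+e^{1.6038}) = 0.1675
L = P_1 × (1−P_2) = 0.4778 × 0.8325 = 0.39776

0.3978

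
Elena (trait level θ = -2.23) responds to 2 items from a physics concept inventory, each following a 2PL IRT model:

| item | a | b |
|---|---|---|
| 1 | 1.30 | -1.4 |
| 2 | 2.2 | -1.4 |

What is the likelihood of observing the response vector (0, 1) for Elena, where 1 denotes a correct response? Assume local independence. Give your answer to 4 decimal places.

P(θ) = 1 / (1 + exp(−a(θ − b)))
P_1 = 1/(1+e^{1.0790}) = 0.2537
P_2 = 1/(1+e^{1.8260}) = 0.1387
L = (1−P_1) × P_2 = 0.7463 × 0.1387 = 0.10352

0.1035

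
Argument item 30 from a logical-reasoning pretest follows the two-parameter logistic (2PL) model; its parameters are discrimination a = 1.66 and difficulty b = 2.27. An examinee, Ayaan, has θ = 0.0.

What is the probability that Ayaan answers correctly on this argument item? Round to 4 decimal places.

0.0226

P(θ) = 1 / (1 + exp(−a(θ − b)))
Exponent: 1.66 × (0.0 − 2.27) = -3.7682
1/(1 + e^{3.7682}) = 0.0226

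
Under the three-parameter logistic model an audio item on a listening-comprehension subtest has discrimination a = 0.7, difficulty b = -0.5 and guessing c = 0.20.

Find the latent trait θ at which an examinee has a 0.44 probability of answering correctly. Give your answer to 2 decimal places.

-1.71

P(θ) = c + (1 − c) · 1 / (1 + exp(−a(θ − b)))
Remove guessing floor: (0.44 − 0.20)/(1 − 0.20) = 0.3000
logit = ln(0.3000/0.7000) = -0.8473
θ = b + logit/(a) = -0.5 + (-0.8473)/0.7000 = -1.7104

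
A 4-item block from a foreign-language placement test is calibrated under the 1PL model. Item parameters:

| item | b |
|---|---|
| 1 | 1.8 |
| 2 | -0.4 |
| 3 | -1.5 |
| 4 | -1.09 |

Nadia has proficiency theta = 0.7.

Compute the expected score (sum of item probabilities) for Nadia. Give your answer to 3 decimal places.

P(theta) = 1 / (1 + exp(−(theta − b)))
P_1 = 1/(1+e^{1.1000}) = 0.2497
P_2 = 1/(1+e^{-1.1000}) = 0.7503
P_3 = 1/(1+e^{-2.2000}) = 0.9002
P_4 = 1/(1+e^{-1.7900}) = 0.8569
E[score] = 0.2497 + 0.7503 + 0.9002 + 0.8569 = 2.7572

2.757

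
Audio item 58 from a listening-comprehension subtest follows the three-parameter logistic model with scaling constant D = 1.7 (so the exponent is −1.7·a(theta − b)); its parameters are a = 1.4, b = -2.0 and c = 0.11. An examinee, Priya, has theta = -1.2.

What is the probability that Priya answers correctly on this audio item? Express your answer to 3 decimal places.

0.885

P(theta) = c + (1 − c) · 1 / (1 + exp(−D·a(theta − b)))
Exponent: 1.7 × 1.4 × (-1.2 − (-2.0)) = 1.9040
1/(1 + e^{-1.9040}) = 0.8703
P = 0.11 + 0.89 × 0.8703 = 0.8846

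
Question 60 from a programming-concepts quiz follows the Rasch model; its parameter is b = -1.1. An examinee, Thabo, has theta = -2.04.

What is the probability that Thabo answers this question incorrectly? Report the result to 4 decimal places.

0.7191

P(theta) = 1 / (1 + exp(−(theta − b)))
Exponent: (-2.04 − (-1.1)) = -0.9400
1/(1 + e^{0.9400}) = 0.2809
P = 0.2809
P(incorrect) = 1 − 0.2809 = 0.7191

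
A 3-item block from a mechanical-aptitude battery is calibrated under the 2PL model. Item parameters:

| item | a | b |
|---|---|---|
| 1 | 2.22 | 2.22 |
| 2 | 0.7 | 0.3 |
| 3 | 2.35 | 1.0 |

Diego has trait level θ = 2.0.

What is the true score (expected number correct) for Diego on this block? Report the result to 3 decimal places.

P(θ) = 1 / (1 + exp(−a(θ − b)))
P_1 = 1/(1+e^{0.4884}) = 0.3803
P_2 = 1/(1+e^{-1.1900}) = 0.7667
P_3 = 1/(1+e^{-2.3500}) = 0.9129
E[score] = 0.3803 + 0.7667 + 0.9129 = 2.0599

2.060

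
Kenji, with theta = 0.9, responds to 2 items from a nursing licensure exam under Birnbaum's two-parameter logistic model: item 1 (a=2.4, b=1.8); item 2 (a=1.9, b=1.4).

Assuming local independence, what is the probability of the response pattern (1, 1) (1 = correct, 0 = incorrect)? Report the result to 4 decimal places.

0.0288

P(theta) = 1 / (1 + exp(−a(theta − b)))
P_1 = 1/(1+e^{2.1600}) = 0.1034
P_2 = 1/(1+e^{0.9500}) = 0.2789
L = P_1 × P_2 = 0.1034 × 0.2789 = 0.02884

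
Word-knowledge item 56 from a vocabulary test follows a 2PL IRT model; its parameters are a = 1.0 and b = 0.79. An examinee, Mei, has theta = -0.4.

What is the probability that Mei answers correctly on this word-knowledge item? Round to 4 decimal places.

P(theta) = 1 / (1 + exp(−a(theta − b)))
Exponent: 1.0 × (-0.4 − 0.79) = -1.1900
1/(1 + e^{1.1900}) = 0.2333

0.2333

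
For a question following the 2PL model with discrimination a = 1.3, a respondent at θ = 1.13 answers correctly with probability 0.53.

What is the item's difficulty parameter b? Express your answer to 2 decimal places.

P(θ) = 1 / (1 + exp(−a(θ − b)))
logit(0.53) = ln(0.53/0.47) = 0.1201
b = θ − logit/(a) = 1.13 − 0.1201/1.3000 = 1.0376

1.04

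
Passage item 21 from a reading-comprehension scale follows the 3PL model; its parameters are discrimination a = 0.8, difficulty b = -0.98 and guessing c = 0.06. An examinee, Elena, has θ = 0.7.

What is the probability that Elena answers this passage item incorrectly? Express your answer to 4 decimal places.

P(θ) = c + (1 − c) · 1 / (1 + exp(−a(θ − b)))
Exponent: 0.8 × (0.7 − (-0.98)) = 1.3440
1/(1 + e^{-1.3440}) = 0.7931
P = 0.06 + 0.94 × 0.7931 = 0.8056
P(incorrect) = 1 − 0.8056 = 0.1944

0.1944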